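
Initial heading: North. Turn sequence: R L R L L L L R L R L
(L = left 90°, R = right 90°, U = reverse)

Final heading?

Answer: Final heading: East

Derivation:
Start: North
  R (right (90° clockwise)) -> East
  L (left (90° counter-clockwise)) -> North
  R (right (90° clockwise)) -> East
  L (left (90° counter-clockwise)) -> North
  L (left (90° counter-clockwise)) -> West
  L (left (90° counter-clockwise)) -> South
  L (left (90° counter-clockwise)) -> East
  R (right (90° clockwise)) -> South
  L (left (90° counter-clockwise)) -> East
  R (right (90° clockwise)) -> South
  L (left (90° counter-clockwise)) -> East
Final: East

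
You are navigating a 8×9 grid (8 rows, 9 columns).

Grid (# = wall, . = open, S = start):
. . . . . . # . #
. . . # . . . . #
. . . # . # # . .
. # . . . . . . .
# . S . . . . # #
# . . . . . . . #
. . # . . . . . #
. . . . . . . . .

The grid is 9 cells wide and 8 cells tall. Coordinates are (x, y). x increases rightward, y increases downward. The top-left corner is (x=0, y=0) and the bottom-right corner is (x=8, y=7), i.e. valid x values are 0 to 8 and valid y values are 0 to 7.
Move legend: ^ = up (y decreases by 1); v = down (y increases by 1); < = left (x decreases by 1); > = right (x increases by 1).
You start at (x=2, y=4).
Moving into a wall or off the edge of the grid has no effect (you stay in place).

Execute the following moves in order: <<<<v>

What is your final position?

Answer: Final position: (x=2, y=5)

Derivation:
Start: (x=2, y=4)
  < (left): (x=2, y=4) -> (x=1, y=4)
  [×3]< (left): blocked, stay at (x=1, y=4)
  v (down): (x=1, y=4) -> (x=1, y=5)
  > (right): (x=1, y=5) -> (x=2, y=5)
Final: (x=2, y=5)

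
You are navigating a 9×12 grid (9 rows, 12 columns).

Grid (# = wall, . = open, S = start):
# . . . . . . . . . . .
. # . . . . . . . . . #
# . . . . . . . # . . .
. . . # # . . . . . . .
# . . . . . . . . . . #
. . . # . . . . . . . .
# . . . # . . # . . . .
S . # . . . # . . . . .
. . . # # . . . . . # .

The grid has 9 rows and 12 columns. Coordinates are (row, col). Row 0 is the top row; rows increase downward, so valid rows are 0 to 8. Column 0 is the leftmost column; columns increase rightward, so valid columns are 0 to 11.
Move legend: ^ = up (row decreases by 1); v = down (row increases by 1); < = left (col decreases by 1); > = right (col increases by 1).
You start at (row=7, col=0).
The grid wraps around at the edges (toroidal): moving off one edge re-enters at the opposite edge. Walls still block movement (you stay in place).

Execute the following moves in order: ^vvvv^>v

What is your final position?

Answer: Final position: (row=8, col=1)

Derivation:
Start: (row=7, col=0)
  ^ (up): blocked, stay at (row=7, col=0)
  v (down): (row=7, col=0) -> (row=8, col=0)
  [×3]v (down): blocked, stay at (row=8, col=0)
  ^ (up): (row=8, col=0) -> (row=7, col=0)
  > (right): (row=7, col=0) -> (row=7, col=1)
  v (down): (row=7, col=1) -> (row=8, col=1)
Final: (row=8, col=1)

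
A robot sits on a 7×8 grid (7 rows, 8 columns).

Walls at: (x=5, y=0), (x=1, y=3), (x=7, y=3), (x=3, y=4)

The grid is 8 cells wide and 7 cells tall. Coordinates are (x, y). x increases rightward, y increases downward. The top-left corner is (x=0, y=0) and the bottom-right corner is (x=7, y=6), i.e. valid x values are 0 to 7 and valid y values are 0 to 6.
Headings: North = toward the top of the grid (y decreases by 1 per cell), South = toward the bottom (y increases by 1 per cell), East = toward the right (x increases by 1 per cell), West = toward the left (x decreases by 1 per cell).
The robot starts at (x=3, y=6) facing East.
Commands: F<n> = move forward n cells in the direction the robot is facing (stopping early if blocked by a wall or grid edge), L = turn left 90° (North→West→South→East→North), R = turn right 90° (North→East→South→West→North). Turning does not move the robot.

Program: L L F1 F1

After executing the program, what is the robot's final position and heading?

Answer: Final position: (x=1, y=6), facing West

Derivation:
Start: (x=3, y=6), facing East
  L: turn left, now facing North
  L: turn left, now facing West
  F1: move forward 1, now at (x=2, y=6)
  F1: move forward 1, now at (x=1, y=6)
Final: (x=1, y=6), facing West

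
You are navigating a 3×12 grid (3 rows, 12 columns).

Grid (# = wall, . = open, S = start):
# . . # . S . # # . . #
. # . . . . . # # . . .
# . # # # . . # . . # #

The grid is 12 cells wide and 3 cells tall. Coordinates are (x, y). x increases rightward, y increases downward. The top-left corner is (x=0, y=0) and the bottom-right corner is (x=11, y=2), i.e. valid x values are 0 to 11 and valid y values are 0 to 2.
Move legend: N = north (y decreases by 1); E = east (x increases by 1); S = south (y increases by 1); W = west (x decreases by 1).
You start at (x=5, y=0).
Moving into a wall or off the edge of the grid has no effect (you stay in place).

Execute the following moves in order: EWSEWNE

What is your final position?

Start: (x=5, y=0)
  E (east): (x=5, y=0) -> (x=6, y=0)
  W (west): (x=6, y=0) -> (x=5, y=0)
  S (south): (x=5, y=0) -> (x=5, y=1)
  E (east): (x=5, y=1) -> (x=6, y=1)
  W (west): (x=6, y=1) -> (x=5, y=1)
  N (north): (x=5, y=1) -> (x=5, y=0)
  E (east): (x=5, y=0) -> (x=6, y=0)
Final: (x=6, y=0)

Answer: Final position: (x=6, y=0)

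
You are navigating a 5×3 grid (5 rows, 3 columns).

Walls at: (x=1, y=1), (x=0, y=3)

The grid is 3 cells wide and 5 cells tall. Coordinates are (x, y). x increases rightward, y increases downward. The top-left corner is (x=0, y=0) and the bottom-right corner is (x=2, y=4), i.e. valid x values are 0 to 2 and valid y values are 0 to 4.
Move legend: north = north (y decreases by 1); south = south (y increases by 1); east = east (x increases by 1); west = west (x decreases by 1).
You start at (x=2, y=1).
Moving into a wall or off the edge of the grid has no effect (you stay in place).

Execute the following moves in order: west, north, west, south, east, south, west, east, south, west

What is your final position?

Answer: Final position: (x=1, y=2)

Derivation:
Start: (x=2, y=1)
  west (west): blocked, stay at (x=2, y=1)
  north (north): (x=2, y=1) -> (x=2, y=0)
  west (west): (x=2, y=0) -> (x=1, y=0)
  south (south): blocked, stay at (x=1, y=0)
  east (east): (x=1, y=0) -> (x=2, y=0)
  south (south): (x=2, y=0) -> (x=2, y=1)
  west (west): blocked, stay at (x=2, y=1)
  east (east): blocked, stay at (x=2, y=1)
  south (south): (x=2, y=1) -> (x=2, y=2)
  west (west): (x=2, y=2) -> (x=1, y=2)
Final: (x=1, y=2)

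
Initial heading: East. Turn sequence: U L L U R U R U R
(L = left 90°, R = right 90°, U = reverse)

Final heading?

Answer: Final heading: South

Derivation:
Start: East
  U (U-turn (180°)) -> West
  L (left (90° counter-clockwise)) -> South
  L (left (90° counter-clockwise)) -> East
  U (U-turn (180°)) -> West
  R (right (90° clockwise)) -> North
  U (U-turn (180°)) -> South
  R (right (90° clockwise)) -> West
  U (U-turn (180°)) -> East
  R (right (90° clockwise)) -> South
Final: South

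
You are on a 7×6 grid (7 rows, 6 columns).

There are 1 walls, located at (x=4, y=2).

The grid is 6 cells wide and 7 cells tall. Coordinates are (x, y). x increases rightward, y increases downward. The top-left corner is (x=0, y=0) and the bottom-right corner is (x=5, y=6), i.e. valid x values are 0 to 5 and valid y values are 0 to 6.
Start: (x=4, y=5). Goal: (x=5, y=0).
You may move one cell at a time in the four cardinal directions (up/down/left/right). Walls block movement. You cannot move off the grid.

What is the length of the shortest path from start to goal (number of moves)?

BFS from (x=4, y=5) until reaching (x=5, y=0):
  Distance 0: (x=4, y=5)
  Distance 1: (x=4, y=4), (x=3, y=5), (x=5, y=5), (x=4, y=6)
  Distance 2: (x=4, y=3), (x=3, y=4), (x=5, y=4), (x=2, y=5), (x=3, y=6), (x=5, y=6)
  Distance 3: (x=3, y=3), (x=5, y=3), (x=2, y=4), (x=1, y=5), (x=2, y=6)
  Distance 4: (x=3, y=2), (x=5, y=2), (x=2, y=3), (x=1, y=4), (x=0, y=5), (x=1, y=6)
  Distance 5: (x=3, y=1), (x=5, y=1), (x=2, y=2), (x=1, y=3), (x=0, y=4), (x=0, y=6)
  Distance 6: (x=3, y=0), (x=5, y=0), (x=2, y=1), (x=4, y=1), (x=1, y=2), (x=0, y=3)  <- goal reached here
One shortest path (6 moves): (x=4, y=5) -> (x=5, y=5) -> (x=5, y=4) -> (x=5, y=3) -> (x=5, y=2) -> (x=5, y=1) -> (x=5, y=0)

Answer: Shortest path length: 6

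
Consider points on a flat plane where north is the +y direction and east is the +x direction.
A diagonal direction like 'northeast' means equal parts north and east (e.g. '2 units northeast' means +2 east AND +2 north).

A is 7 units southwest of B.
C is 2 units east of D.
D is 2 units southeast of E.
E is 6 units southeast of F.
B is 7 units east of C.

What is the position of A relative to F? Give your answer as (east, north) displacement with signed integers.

Answer: A is at (east=10, north=-15) relative to F.

Derivation:
Place F at the origin (east=0, north=0).
  E is 6 units southeast of F: delta (east=+6, north=-6); E at (east=6, north=-6).
  D is 2 units southeast of E: delta (east=+2, north=-2); D at (east=8, north=-8).
  C is 2 units east of D: delta (east=+2, north=+0); C at (east=10, north=-8).
  B is 7 units east of C: delta (east=+7, north=+0); B at (east=17, north=-8).
  A is 7 units southwest of B: delta (east=-7, north=-7); A at (east=10, north=-15).
Therefore A relative to F: (east=10, north=-15).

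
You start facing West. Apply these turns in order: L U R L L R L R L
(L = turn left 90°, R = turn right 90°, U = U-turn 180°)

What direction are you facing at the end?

Start: West
  L (left (90° counter-clockwise)) -> South
  U (U-turn (180°)) -> North
  R (right (90° clockwise)) -> East
  L (left (90° counter-clockwise)) -> North
  L (left (90° counter-clockwise)) -> West
  R (right (90° clockwise)) -> North
  L (left (90° counter-clockwise)) -> West
  R (right (90° clockwise)) -> North
  L (left (90° counter-clockwise)) -> West
Final: West

Answer: Final heading: West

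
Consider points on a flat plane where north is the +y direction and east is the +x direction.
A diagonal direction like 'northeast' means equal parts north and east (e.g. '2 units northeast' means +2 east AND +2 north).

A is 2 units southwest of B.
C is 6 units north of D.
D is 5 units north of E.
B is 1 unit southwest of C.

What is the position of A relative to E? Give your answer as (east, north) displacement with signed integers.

Answer: A is at (east=-3, north=8) relative to E.

Derivation:
Place E at the origin (east=0, north=0).
  D is 5 units north of E: delta (east=+0, north=+5); D at (east=0, north=5).
  C is 6 units north of D: delta (east=+0, north=+6); C at (east=0, north=11).
  B is 1 unit southwest of C: delta (east=-1, north=-1); B at (east=-1, north=10).
  A is 2 units southwest of B: delta (east=-2, north=-2); A at (east=-3, north=8).
Therefore A relative to E: (east=-3, north=8).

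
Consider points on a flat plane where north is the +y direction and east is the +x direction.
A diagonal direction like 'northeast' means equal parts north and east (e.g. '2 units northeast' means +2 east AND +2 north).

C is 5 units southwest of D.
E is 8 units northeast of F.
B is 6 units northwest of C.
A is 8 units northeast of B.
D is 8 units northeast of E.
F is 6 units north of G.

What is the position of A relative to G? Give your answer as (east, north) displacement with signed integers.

Answer: A is at (east=13, north=31) relative to G.

Derivation:
Place G at the origin (east=0, north=0).
  F is 6 units north of G: delta (east=+0, north=+6); F at (east=0, north=6).
  E is 8 units northeast of F: delta (east=+8, north=+8); E at (east=8, north=14).
  D is 8 units northeast of E: delta (east=+8, north=+8); D at (east=16, north=22).
  C is 5 units southwest of D: delta (east=-5, north=-5); C at (east=11, north=17).
  B is 6 units northwest of C: delta (east=-6, north=+6); B at (east=5, north=23).
  A is 8 units northeast of B: delta (east=+8, north=+8); A at (east=13, north=31).
Therefore A relative to G: (east=13, north=31).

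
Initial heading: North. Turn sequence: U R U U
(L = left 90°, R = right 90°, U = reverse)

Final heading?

Start: North
  U (U-turn (180°)) -> South
  R (right (90° clockwise)) -> West
  U (U-turn (180°)) -> East
  U (U-turn (180°)) -> West
Final: West

Answer: Final heading: West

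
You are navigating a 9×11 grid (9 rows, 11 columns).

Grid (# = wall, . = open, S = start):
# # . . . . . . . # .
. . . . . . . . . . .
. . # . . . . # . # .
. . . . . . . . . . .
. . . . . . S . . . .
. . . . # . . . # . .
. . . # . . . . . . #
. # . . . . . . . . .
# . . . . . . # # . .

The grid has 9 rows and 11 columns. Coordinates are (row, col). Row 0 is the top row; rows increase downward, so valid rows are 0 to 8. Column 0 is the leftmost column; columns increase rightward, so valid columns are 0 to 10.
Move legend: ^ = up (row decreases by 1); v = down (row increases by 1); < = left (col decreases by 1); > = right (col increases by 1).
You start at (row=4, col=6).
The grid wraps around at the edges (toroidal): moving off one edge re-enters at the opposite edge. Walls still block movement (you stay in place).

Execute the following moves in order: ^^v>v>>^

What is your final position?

Start: (row=4, col=6)
  ^ (up): (row=4, col=6) -> (row=3, col=6)
  ^ (up): (row=3, col=6) -> (row=2, col=6)
  v (down): (row=2, col=6) -> (row=3, col=6)
  > (right): (row=3, col=6) -> (row=3, col=7)
  v (down): (row=3, col=7) -> (row=4, col=7)
  > (right): (row=4, col=7) -> (row=4, col=8)
  > (right): (row=4, col=8) -> (row=4, col=9)
  ^ (up): (row=4, col=9) -> (row=3, col=9)
Final: (row=3, col=9)

Answer: Final position: (row=3, col=9)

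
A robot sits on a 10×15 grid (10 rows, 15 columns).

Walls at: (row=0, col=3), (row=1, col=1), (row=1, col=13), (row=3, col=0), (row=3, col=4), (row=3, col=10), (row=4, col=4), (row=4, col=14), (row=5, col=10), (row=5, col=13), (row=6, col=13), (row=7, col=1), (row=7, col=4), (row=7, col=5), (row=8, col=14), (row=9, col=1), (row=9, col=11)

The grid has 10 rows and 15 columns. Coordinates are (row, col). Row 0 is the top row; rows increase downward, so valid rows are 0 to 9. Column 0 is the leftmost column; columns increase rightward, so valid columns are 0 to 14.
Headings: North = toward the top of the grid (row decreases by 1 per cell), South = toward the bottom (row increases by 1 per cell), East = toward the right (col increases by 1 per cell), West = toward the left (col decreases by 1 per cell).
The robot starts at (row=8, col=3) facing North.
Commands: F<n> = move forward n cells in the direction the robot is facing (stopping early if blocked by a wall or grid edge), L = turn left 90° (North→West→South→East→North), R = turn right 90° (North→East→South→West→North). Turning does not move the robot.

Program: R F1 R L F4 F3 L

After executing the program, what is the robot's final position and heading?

Start: (row=8, col=3), facing North
  R: turn right, now facing East
  F1: move forward 1, now at (row=8, col=4)
  R: turn right, now facing South
  L: turn left, now facing East
  F4: move forward 4, now at (row=8, col=8)
  F3: move forward 3, now at (row=8, col=11)
  L: turn left, now facing North
Final: (row=8, col=11), facing North

Answer: Final position: (row=8, col=11), facing North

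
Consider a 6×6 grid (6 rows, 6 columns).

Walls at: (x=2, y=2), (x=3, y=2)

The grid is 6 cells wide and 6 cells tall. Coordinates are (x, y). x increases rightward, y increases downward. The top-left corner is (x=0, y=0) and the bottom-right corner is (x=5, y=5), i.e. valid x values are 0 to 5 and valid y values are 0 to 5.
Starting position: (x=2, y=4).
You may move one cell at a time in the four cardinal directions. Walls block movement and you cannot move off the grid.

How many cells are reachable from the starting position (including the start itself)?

BFS flood-fill from (x=2, y=4):
  Distance 0: (x=2, y=4)
  Distance 1: (x=2, y=3), (x=1, y=4), (x=3, y=4), (x=2, y=5)
  Distance 2: (x=1, y=3), (x=3, y=3), (x=0, y=4), (x=4, y=4), (x=1, y=5), (x=3, y=5)
  Distance 3: (x=1, y=2), (x=0, y=3), (x=4, y=3), (x=5, y=4), (x=0, y=5), (x=4, y=5)
  Distance 4: (x=1, y=1), (x=0, y=2), (x=4, y=2), (x=5, y=3), (x=5, y=5)
  Distance 5: (x=1, y=0), (x=0, y=1), (x=2, y=1), (x=4, y=1), (x=5, y=2)
  Distance 6: (x=0, y=0), (x=2, y=0), (x=4, y=0), (x=3, y=1), (x=5, y=1)
  Distance 7: (x=3, y=0), (x=5, y=0)
Total reachable: 34 (grid has 34 open cells total)

Answer: Reachable cells: 34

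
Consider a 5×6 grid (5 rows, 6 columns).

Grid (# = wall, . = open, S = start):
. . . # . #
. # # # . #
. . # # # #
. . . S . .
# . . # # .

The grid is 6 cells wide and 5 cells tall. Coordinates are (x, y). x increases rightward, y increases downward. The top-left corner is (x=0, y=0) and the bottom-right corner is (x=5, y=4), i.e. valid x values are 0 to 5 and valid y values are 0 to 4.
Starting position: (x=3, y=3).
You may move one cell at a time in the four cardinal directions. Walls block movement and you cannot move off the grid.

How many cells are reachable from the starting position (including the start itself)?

BFS flood-fill from (x=3, y=3):
  Distance 0: (x=3, y=3)
  Distance 1: (x=2, y=3), (x=4, y=3)
  Distance 2: (x=1, y=3), (x=5, y=3), (x=2, y=4)
  Distance 3: (x=1, y=2), (x=0, y=3), (x=1, y=4), (x=5, y=4)
  Distance 4: (x=0, y=2)
  Distance 5: (x=0, y=1)
  Distance 6: (x=0, y=0)
  Distance 7: (x=1, y=0)
  Distance 8: (x=2, y=0)
Total reachable: 15 (grid has 17 open cells total)

Answer: Reachable cells: 15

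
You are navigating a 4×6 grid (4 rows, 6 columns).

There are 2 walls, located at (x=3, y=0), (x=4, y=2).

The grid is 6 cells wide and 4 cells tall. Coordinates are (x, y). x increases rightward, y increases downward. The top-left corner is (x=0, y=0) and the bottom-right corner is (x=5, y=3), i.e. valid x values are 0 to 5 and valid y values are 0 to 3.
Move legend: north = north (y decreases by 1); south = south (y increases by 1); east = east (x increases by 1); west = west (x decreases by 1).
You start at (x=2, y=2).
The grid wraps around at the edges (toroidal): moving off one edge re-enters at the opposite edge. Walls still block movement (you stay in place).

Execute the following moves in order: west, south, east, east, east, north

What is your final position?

Start: (x=2, y=2)
  west (west): (x=2, y=2) -> (x=1, y=2)
  south (south): (x=1, y=2) -> (x=1, y=3)
  east (east): (x=1, y=3) -> (x=2, y=3)
  east (east): (x=2, y=3) -> (x=3, y=3)
  east (east): (x=3, y=3) -> (x=4, y=3)
  north (north): blocked, stay at (x=4, y=3)
Final: (x=4, y=3)

Answer: Final position: (x=4, y=3)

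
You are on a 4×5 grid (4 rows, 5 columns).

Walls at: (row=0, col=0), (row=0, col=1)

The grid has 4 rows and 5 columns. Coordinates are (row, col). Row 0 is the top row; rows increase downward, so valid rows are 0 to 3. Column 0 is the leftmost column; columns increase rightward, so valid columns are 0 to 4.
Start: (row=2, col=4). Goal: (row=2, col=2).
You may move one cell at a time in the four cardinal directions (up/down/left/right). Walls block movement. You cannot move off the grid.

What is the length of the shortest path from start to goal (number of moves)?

BFS from (row=2, col=4) until reaching (row=2, col=2):
  Distance 0: (row=2, col=4)
  Distance 1: (row=1, col=4), (row=2, col=3), (row=3, col=4)
  Distance 2: (row=0, col=4), (row=1, col=3), (row=2, col=2), (row=3, col=3)  <- goal reached here
One shortest path (2 moves): (row=2, col=4) -> (row=2, col=3) -> (row=2, col=2)

Answer: Shortest path length: 2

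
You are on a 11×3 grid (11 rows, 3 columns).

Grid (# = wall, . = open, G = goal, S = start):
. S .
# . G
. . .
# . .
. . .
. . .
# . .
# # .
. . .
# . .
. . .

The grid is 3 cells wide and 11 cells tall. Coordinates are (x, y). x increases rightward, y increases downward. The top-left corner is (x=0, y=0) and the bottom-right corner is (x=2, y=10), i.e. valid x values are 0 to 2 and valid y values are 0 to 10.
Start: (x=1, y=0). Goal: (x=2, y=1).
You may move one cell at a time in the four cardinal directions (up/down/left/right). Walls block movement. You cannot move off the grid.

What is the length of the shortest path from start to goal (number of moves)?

Answer: Shortest path length: 2

Derivation:
BFS from (x=1, y=0) until reaching (x=2, y=1):
  Distance 0: (x=1, y=0)
  Distance 1: (x=0, y=0), (x=2, y=0), (x=1, y=1)
  Distance 2: (x=2, y=1), (x=1, y=2)  <- goal reached here
One shortest path (2 moves): (x=1, y=0) -> (x=2, y=0) -> (x=2, y=1)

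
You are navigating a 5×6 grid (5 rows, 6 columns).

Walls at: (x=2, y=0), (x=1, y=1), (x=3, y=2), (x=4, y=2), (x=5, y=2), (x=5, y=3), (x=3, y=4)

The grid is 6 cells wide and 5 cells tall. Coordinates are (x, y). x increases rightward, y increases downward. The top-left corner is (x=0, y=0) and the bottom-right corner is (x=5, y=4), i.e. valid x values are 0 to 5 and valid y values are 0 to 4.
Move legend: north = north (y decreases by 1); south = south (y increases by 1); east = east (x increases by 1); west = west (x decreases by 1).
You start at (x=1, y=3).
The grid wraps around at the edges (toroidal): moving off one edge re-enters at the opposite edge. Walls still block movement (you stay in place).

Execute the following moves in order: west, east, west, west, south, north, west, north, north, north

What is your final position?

Answer: Final position: (x=0, y=0)

Derivation:
Start: (x=1, y=3)
  west (west): (x=1, y=3) -> (x=0, y=3)
  east (east): (x=0, y=3) -> (x=1, y=3)
  west (west): (x=1, y=3) -> (x=0, y=3)
  west (west): blocked, stay at (x=0, y=3)
  south (south): (x=0, y=3) -> (x=0, y=4)
  north (north): (x=0, y=4) -> (x=0, y=3)
  west (west): blocked, stay at (x=0, y=3)
  north (north): (x=0, y=3) -> (x=0, y=2)
  north (north): (x=0, y=2) -> (x=0, y=1)
  north (north): (x=0, y=1) -> (x=0, y=0)
Final: (x=0, y=0)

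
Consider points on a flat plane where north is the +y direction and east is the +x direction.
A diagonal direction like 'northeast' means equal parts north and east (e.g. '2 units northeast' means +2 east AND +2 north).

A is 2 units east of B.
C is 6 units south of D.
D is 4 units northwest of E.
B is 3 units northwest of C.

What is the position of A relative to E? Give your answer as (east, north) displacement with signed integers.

Answer: A is at (east=-5, north=1) relative to E.

Derivation:
Place E at the origin (east=0, north=0).
  D is 4 units northwest of E: delta (east=-4, north=+4); D at (east=-4, north=4).
  C is 6 units south of D: delta (east=+0, north=-6); C at (east=-4, north=-2).
  B is 3 units northwest of C: delta (east=-3, north=+3); B at (east=-7, north=1).
  A is 2 units east of B: delta (east=+2, north=+0); A at (east=-5, north=1).
Therefore A relative to E: (east=-5, north=1).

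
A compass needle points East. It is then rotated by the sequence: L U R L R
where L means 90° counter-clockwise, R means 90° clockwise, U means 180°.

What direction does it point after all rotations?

Answer: Final heading: West

Derivation:
Start: East
  L (left (90° counter-clockwise)) -> North
  U (U-turn (180°)) -> South
  R (right (90° clockwise)) -> West
  L (left (90° counter-clockwise)) -> South
  R (right (90° clockwise)) -> West
Final: West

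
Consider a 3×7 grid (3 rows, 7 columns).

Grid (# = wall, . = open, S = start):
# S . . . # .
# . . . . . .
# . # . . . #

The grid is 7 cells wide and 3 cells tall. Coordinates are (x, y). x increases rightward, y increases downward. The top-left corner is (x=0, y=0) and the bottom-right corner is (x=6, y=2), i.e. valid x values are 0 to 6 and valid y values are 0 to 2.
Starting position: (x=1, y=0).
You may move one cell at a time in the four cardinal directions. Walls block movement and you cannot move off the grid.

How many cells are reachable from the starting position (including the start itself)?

Answer: Reachable cells: 15

Derivation:
BFS flood-fill from (x=1, y=0):
  Distance 0: (x=1, y=0)
  Distance 1: (x=2, y=0), (x=1, y=1)
  Distance 2: (x=3, y=0), (x=2, y=1), (x=1, y=2)
  Distance 3: (x=4, y=0), (x=3, y=1)
  Distance 4: (x=4, y=1), (x=3, y=2)
  Distance 5: (x=5, y=1), (x=4, y=2)
  Distance 6: (x=6, y=1), (x=5, y=2)
  Distance 7: (x=6, y=0)
Total reachable: 15 (grid has 15 open cells total)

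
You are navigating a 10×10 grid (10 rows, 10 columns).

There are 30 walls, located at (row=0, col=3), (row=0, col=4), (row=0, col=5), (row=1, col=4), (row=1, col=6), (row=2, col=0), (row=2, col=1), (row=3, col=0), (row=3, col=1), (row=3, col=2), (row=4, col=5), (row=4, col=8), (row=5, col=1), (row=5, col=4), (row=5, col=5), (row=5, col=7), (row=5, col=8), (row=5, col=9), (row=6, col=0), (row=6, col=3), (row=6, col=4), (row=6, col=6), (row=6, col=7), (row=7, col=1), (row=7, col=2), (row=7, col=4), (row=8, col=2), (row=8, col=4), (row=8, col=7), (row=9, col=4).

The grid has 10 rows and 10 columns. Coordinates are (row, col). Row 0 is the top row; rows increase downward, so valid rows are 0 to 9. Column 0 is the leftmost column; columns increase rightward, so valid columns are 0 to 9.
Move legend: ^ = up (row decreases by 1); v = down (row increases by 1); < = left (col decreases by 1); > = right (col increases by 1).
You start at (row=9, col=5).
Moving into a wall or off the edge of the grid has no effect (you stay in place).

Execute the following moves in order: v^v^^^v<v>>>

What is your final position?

Answer: Final position: (row=8, col=6)

Derivation:
Start: (row=9, col=5)
  v (down): blocked, stay at (row=9, col=5)
  ^ (up): (row=9, col=5) -> (row=8, col=5)
  v (down): (row=8, col=5) -> (row=9, col=5)
  ^ (up): (row=9, col=5) -> (row=8, col=5)
  ^ (up): (row=8, col=5) -> (row=7, col=5)
  ^ (up): (row=7, col=5) -> (row=6, col=5)
  v (down): (row=6, col=5) -> (row=7, col=5)
  < (left): blocked, stay at (row=7, col=5)
  v (down): (row=7, col=5) -> (row=8, col=5)
  > (right): (row=8, col=5) -> (row=8, col=6)
  > (right): blocked, stay at (row=8, col=6)
  > (right): blocked, stay at (row=8, col=6)
Final: (row=8, col=6)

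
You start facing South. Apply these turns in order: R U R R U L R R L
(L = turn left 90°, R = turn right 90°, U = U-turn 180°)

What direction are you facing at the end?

Start: South
  R (right (90° clockwise)) -> West
  U (U-turn (180°)) -> East
  R (right (90° clockwise)) -> South
  R (right (90° clockwise)) -> West
  U (U-turn (180°)) -> East
  L (left (90° counter-clockwise)) -> North
  R (right (90° clockwise)) -> East
  R (right (90° clockwise)) -> South
  L (left (90° counter-clockwise)) -> East
Final: East

Answer: Final heading: East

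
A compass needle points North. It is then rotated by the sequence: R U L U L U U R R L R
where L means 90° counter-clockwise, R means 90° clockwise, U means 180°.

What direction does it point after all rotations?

Start: North
  R (right (90° clockwise)) -> East
  U (U-turn (180°)) -> West
  L (left (90° counter-clockwise)) -> South
  U (U-turn (180°)) -> North
  L (left (90° counter-clockwise)) -> West
  U (U-turn (180°)) -> East
  U (U-turn (180°)) -> West
  R (right (90° clockwise)) -> North
  R (right (90° clockwise)) -> East
  L (left (90° counter-clockwise)) -> North
  R (right (90° clockwise)) -> East
Final: East

Answer: Final heading: East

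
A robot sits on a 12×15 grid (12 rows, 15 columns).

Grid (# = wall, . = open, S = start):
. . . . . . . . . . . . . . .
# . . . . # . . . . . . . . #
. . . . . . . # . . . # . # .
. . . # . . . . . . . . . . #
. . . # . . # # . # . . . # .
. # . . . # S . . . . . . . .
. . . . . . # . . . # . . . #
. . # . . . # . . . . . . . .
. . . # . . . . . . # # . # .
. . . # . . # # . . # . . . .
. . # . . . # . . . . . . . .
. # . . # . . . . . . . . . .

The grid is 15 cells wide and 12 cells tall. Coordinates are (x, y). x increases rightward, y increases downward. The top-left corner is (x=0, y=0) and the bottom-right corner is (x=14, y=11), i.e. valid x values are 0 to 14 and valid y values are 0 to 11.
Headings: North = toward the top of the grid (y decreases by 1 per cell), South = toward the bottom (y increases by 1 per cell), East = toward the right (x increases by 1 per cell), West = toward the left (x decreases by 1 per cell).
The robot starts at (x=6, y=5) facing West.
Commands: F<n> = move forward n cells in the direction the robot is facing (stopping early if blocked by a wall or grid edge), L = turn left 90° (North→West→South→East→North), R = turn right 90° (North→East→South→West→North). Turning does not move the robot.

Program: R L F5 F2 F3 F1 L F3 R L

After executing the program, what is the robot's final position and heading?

Start: (x=6, y=5), facing West
  R: turn right, now facing North
  L: turn left, now facing West
  F5: move forward 0/5 (blocked), now at (x=6, y=5)
  F2: move forward 0/2 (blocked), now at (x=6, y=5)
  F3: move forward 0/3 (blocked), now at (x=6, y=5)
  F1: move forward 0/1 (blocked), now at (x=6, y=5)
  L: turn left, now facing South
  F3: move forward 0/3 (blocked), now at (x=6, y=5)
  R: turn right, now facing West
  L: turn left, now facing South
Final: (x=6, y=5), facing South

Answer: Final position: (x=6, y=5), facing South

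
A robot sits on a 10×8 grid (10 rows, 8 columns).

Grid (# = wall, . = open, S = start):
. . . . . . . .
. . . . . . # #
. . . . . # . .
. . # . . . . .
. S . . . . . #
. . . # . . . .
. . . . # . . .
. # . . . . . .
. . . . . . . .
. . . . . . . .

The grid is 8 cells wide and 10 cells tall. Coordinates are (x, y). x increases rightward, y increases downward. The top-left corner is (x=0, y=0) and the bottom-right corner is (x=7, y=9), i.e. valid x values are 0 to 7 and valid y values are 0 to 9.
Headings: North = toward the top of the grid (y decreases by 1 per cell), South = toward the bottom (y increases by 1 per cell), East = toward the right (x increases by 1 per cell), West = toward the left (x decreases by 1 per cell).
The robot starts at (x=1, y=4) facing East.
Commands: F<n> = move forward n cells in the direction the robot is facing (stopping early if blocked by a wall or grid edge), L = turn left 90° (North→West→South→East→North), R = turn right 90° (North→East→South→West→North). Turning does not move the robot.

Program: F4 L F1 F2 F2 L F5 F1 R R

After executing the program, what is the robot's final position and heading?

Start: (x=1, y=4), facing East
  F4: move forward 4, now at (x=5, y=4)
  L: turn left, now facing North
  F1: move forward 1, now at (x=5, y=3)
  F2: move forward 0/2 (blocked), now at (x=5, y=3)
  F2: move forward 0/2 (blocked), now at (x=5, y=3)
  L: turn left, now facing West
  F5: move forward 2/5 (blocked), now at (x=3, y=3)
  F1: move forward 0/1 (blocked), now at (x=3, y=3)
  R: turn right, now facing North
  R: turn right, now facing East
Final: (x=3, y=3), facing East

Answer: Final position: (x=3, y=3), facing East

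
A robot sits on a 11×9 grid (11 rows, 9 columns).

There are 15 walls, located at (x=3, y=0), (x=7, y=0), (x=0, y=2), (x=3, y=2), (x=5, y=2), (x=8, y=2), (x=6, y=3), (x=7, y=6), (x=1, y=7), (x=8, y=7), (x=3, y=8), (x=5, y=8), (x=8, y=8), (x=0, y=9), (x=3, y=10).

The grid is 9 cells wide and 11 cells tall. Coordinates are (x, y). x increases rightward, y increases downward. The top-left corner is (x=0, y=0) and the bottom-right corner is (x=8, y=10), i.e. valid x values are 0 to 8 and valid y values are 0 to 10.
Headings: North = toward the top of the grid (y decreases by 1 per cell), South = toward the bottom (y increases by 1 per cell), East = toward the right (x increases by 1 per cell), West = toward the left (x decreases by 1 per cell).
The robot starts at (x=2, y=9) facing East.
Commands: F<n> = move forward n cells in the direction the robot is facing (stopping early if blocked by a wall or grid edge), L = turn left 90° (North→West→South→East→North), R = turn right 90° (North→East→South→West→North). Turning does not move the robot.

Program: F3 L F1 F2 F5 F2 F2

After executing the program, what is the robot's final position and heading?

Answer: Final position: (x=5, y=9), facing North

Derivation:
Start: (x=2, y=9), facing East
  F3: move forward 3, now at (x=5, y=9)
  L: turn left, now facing North
  F1: move forward 0/1 (blocked), now at (x=5, y=9)
  F2: move forward 0/2 (blocked), now at (x=5, y=9)
  F5: move forward 0/5 (blocked), now at (x=5, y=9)
  F2: move forward 0/2 (blocked), now at (x=5, y=9)
  F2: move forward 0/2 (blocked), now at (x=5, y=9)
Final: (x=5, y=9), facing North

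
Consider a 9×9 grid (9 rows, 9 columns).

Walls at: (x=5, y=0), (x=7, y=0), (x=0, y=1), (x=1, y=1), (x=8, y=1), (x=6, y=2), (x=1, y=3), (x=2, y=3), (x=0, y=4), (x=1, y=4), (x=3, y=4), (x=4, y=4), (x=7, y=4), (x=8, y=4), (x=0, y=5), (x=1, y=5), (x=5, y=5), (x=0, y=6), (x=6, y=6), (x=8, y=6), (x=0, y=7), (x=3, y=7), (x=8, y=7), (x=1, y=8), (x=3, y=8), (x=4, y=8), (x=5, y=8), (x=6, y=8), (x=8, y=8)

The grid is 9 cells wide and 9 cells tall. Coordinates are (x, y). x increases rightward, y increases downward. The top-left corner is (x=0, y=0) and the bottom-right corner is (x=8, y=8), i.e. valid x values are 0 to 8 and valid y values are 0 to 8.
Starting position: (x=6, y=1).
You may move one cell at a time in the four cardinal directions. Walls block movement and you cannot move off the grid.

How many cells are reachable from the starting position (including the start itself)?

BFS flood-fill from (x=6, y=1):
  Distance 0: (x=6, y=1)
  Distance 1: (x=6, y=0), (x=5, y=1), (x=7, y=1)
  Distance 2: (x=4, y=1), (x=5, y=2), (x=7, y=2)
  Distance 3: (x=4, y=0), (x=3, y=1), (x=4, y=2), (x=8, y=2), (x=5, y=3), (x=7, y=3)
  Distance 4: (x=3, y=0), (x=2, y=1), (x=3, y=2), (x=4, y=3), (x=6, y=3), (x=8, y=3), (x=5, y=4)
  Distance 5: (x=2, y=0), (x=2, y=2), (x=3, y=3), (x=6, y=4)
  Distance 6: (x=1, y=0), (x=1, y=2), (x=6, y=5)
  Distance 7: (x=0, y=0), (x=0, y=2), (x=7, y=5)
  Distance 8: (x=0, y=3), (x=8, y=5), (x=7, y=6)
  Distance 9: (x=7, y=7)
  Distance 10: (x=6, y=7), (x=7, y=8)
  Distance 11: (x=5, y=7)
  Distance 12: (x=5, y=6), (x=4, y=7)
  Distance 13: (x=4, y=6)
  Distance 14: (x=4, y=5), (x=3, y=6)
  Distance 15: (x=3, y=5), (x=2, y=6)
  Distance 16: (x=2, y=5), (x=1, y=6), (x=2, y=7)
  Distance 17: (x=2, y=4), (x=1, y=7), (x=2, y=8)
Total reachable: 50 (grid has 52 open cells total)

Answer: Reachable cells: 50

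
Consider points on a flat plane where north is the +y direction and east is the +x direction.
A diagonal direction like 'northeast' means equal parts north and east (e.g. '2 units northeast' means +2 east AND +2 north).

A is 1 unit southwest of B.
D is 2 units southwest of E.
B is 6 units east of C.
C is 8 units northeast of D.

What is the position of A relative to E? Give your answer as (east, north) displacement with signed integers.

Place E at the origin (east=0, north=0).
  D is 2 units southwest of E: delta (east=-2, north=-2); D at (east=-2, north=-2).
  C is 8 units northeast of D: delta (east=+8, north=+8); C at (east=6, north=6).
  B is 6 units east of C: delta (east=+6, north=+0); B at (east=12, north=6).
  A is 1 unit southwest of B: delta (east=-1, north=-1); A at (east=11, north=5).
Therefore A relative to E: (east=11, north=5).

Answer: A is at (east=11, north=5) relative to E.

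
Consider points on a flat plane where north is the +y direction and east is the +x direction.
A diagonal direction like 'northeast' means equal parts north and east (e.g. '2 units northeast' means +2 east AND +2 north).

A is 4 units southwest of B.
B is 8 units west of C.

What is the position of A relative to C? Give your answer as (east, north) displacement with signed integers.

Answer: A is at (east=-12, north=-4) relative to C.

Derivation:
Place C at the origin (east=0, north=0).
  B is 8 units west of C: delta (east=-8, north=+0); B at (east=-8, north=0).
  A is 4 units southwest of B: delta (east=-4, north=-4); A at (east=-12, north=-4).
Therefore A relative to C: (east=-12, north=-4).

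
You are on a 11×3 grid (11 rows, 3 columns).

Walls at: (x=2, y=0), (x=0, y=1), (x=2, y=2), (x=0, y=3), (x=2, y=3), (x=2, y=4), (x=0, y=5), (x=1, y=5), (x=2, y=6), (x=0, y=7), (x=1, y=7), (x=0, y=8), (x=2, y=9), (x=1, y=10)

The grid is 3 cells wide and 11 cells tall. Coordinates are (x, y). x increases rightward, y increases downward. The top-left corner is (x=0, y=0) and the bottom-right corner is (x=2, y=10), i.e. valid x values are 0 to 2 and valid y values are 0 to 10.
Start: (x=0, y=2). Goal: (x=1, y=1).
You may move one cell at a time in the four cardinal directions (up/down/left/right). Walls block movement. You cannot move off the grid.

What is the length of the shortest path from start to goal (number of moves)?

BFS from (x=0, y=2) until reaching (x=1, y=1):
  Distance 0: (x=0, y=2)
  Distance 1: (x=1, y=2)
  Distance 2: (x=1, y=1), (x=1, y=3)  <- goal reached here
One shortest path (2 moves): (x=0, y=2) -> (x=1, y=2) -> (x=1, y=1)

Answer: Shortest path length: 2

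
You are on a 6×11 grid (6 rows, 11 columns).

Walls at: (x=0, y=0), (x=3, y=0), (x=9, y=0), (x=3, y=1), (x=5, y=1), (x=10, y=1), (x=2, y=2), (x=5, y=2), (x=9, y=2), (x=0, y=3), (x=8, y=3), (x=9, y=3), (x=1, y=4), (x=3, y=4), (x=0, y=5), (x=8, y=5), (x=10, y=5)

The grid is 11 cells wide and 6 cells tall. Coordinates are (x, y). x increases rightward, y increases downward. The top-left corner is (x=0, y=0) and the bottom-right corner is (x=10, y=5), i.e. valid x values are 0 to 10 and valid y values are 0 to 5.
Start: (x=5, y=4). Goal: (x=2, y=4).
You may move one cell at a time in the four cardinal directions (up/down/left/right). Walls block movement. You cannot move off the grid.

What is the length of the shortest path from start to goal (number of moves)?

BFS from (x=5, y=4) until reaching (x=2, y=4):
  Distance 0: (x=5, y=4)
  Distance 1: (x=5, y=3), (x=4, y=4), (x=6, y=4), (x=5, y=5)
  Distance 2: (x=4, y=3), (x=6, y=3), (x=7, y=4), (x=4, y=5), (x=6, y=5)
  Distance 3: (x=4, y=2), (x=6, y=2), (x=3, y=3), (x=7, y=3), (x=8, y=4), (x=3, y=5), (x=7, y=5)
  Distance 4: (x=4, y=1), (x=6, y=1), (x=3, y=2), (x=7, y=2), (x=2, y=3), (x=9, y=4), (x=2, y=5)
  Distance 5: (x=4, y=0), (x=6, y=0), (x=7, y=1), (x=8, y=2), (x=1, y=3), (x=2, y=4), (x=10, y=4), (x=1, y=5), (x=9, y=5)  <- goal reached here
One shortest path (5 moves): (x=5, y=4) -> (x=4, y=4) -> (x=4, y=3) -> (x=3, y=3) -> (x=2, y=3) -> (x=2, y=4)

Answer: Shortest path length: 5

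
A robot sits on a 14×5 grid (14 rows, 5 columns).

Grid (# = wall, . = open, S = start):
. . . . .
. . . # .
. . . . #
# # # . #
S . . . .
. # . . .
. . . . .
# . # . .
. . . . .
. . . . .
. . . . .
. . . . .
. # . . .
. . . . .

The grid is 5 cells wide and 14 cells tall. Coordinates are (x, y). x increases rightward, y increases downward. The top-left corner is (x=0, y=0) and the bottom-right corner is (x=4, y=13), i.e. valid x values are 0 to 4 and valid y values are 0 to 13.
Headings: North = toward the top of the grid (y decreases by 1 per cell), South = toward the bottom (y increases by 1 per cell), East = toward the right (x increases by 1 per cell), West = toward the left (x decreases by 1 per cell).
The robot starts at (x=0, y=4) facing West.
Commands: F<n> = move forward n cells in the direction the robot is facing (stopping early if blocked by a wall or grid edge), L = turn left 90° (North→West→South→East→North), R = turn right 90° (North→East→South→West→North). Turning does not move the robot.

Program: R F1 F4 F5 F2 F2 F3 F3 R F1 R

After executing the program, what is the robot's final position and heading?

Answer: Final position: (x=1, y=4), facing South

Derivation:
Start: (x=0, y=4), facing West
  R: turn right, now facing North
  F1: move forward 0/1 (blocked), now at (x=0, y=4)
  F4: move forward 0/4 (blocked), now at (x=0, y=4)
  F5: move forward 0/5 (blocked), now at (x=0, y=4)
  F2: move forward 0/2 (blocked), now at (x=0, y=4)
  F2: move forward 0/2 (blocked), now at (x=0, y=4)
  F3: move forward 0/3 (blocked), now at (x=0, y=4)
  F3: move forward 0/3 (blocked), now at (x=0, y=4)
  R: turn right, now facing East
  F1: move forward 1, now at (x=1, y=4)
  R: turn right, now facing South
Final: (x=1, y=4), facing South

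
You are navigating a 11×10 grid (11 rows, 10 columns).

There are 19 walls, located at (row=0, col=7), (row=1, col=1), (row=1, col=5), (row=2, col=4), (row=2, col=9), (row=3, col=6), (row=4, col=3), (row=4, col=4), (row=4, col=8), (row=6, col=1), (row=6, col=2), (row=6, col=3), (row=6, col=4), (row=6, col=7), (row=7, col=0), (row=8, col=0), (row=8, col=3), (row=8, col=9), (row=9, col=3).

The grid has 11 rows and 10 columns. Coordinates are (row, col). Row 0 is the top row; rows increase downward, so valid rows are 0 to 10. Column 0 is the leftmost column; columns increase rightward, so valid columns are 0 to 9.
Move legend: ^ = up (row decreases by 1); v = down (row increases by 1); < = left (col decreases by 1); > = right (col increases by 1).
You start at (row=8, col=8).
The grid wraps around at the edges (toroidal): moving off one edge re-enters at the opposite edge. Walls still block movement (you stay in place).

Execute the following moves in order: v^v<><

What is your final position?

Start: (row=8, col=8)
  v (down): (row=8, col=8) -> (row=9, col=8)
  ^ (up): (row=9, col=8) -> (row=8, col=8)
  v (down): (row=8, col=8) -> (row=9, col=8)
  < (left): (row=9, col=8) -> (row=9, col=7)
  > (right): (row=9, col=7) -> (row=9, col=8)
  < (left): (row=9, col=8) -> (row=9, col=7)
Final: (row=9, col=7)

Answer: Final position: (row=9, col=7)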